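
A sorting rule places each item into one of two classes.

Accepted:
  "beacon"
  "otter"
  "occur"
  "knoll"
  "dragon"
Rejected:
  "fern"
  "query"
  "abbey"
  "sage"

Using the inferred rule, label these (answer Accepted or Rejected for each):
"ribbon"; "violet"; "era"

Every 'Accepted' example satisfies: contains 'o'. None of the 'Rejected' examples do.
"ribbon" — has 'o', hence Accepted.
"violet" — has 'o', hence Accepted.
"era" — no 'o', hence Rejected.

Accepted, Accepted, Rejected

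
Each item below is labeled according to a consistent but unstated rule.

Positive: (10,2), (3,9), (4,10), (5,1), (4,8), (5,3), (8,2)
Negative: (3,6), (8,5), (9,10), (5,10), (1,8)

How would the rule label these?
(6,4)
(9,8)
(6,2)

Comparing the two groups points to one rule — sum is even.
(6,4) → 6+4 = 10 → Positive. (9,8) → 9+8 = 17 → Negative. (6,2) → 6+2 = 8 → Positive.

Positive, Negative, Positive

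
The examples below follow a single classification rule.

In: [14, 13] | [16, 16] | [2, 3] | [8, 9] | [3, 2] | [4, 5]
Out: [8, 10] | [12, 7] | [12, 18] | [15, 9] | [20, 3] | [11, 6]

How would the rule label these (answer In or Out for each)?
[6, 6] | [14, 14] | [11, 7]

Rule: |first − second| ≤ 1. This holds for each 'In' example and fails for each 'Out' one.
[6, 6]: In (|6−6| = 0).
[14, 14]: In (|14−14| = 0).
[11, 7]: Out (|11−7| = 4).

In, In, Out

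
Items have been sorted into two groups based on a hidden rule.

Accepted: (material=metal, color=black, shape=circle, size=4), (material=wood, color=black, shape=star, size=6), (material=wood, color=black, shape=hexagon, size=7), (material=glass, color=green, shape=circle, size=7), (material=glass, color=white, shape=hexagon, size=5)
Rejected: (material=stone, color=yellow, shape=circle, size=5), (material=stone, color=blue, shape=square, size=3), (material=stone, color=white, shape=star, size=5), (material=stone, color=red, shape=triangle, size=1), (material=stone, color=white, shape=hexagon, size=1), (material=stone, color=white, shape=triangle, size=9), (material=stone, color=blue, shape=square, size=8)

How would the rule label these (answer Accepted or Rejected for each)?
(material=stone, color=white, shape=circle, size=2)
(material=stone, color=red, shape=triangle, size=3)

The simplest hypothesis consistent with all the labels is: material is not stone.
(material=stone, color=white, shape=circle, size=2) — material is stone, hence Rejected. (material=stone, color=red, shape=triangle, size=3) — material is stone, hence Rejected.

Rejected, Rejected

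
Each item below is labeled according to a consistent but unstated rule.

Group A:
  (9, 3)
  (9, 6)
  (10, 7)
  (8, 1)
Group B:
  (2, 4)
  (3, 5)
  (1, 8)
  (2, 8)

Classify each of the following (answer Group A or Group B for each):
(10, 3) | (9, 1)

Group A, Group A

Rule: first > second. This holds for each 'Group A' example and fails for each 'Group B' one.
Group A: (10, 3), since 10 > 3.
Group A: (9, 1), since 9 > 1.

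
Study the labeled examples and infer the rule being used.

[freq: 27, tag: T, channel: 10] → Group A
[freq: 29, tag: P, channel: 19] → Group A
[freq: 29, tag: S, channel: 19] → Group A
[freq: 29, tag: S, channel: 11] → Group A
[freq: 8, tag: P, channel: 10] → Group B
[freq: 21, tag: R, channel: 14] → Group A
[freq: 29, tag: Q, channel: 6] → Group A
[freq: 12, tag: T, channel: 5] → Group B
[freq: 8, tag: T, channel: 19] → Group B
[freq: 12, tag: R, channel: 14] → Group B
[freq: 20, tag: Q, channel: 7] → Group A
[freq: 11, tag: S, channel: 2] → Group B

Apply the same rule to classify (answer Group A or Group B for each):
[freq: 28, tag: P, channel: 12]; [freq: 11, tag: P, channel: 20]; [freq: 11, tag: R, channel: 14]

All 'Group A' examples share one property — freq ≥ 20 — and every 'Group B' example lacks it.
[freq: 28, tag: P, channel: 12]: freq = 28 — satisfies this, so Group A.
[freq: 11, tag: P, channel: 20]: freq = 11 — doesn't match, so Group B.
[freq: 11, tag: R, channel: 14]: freq = 11 — doesn't match, so Group B.

Group A, Group B, Group B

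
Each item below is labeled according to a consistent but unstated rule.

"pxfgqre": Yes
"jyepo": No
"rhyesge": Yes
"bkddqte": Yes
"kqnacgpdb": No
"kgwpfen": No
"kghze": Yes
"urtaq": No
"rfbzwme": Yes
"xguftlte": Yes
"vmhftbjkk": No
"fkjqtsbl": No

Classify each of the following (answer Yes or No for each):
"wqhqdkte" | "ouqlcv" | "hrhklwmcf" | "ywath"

Yes, No, No, No

The rule appears to be: ends with 'e'.
"wqhqdkte" → ends with 'e' → Yes.
"ouqlcv" → ends with 'v' → No.
"hrhklwmcf" → ends with 'f' → No.
"ywath" → ends with 'h' → No.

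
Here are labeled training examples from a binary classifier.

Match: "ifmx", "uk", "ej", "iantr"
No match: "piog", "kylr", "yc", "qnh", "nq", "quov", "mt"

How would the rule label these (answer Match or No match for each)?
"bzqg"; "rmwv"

No match, No match

Looking at the examples, the only property every 'Match' case has and every 'No match' case lacks is: starts with a vowel.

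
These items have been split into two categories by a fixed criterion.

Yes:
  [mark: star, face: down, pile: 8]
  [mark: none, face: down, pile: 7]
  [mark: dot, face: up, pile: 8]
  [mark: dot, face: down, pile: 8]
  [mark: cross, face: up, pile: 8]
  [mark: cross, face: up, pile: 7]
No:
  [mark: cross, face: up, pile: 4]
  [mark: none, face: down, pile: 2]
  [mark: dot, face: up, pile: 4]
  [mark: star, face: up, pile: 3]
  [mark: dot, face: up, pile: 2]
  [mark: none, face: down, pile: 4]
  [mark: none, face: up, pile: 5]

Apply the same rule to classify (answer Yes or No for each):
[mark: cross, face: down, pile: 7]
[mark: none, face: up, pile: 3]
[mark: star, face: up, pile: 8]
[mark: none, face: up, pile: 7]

One predicate separates the groups cleanly: pile ≥ 7.
[mark: cross, face: down, pile: 7] → pile = 7 → Yes. [mark: none, face: up, pile: 3] → pile = 3 → No. [mark: star, face: up, pile: 8] → pile = 8 → Yes. [mark: none, face: up, pile: 7] → pile = 7 → Yes.

Yes, No, Yes, Yes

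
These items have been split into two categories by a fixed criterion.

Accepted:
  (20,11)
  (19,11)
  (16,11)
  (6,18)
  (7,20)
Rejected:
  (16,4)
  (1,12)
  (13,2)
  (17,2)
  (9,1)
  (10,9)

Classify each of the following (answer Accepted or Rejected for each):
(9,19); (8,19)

All 'Accepted' examples share one property — sum ≥ 24 — and every 'Rejected' example lacks it.

Accepted, Accepted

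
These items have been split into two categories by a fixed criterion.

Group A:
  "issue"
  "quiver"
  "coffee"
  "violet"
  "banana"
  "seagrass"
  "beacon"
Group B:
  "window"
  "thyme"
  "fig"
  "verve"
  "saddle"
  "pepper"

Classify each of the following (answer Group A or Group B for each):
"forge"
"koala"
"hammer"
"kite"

The rule appears to be: has ≥ 3 vowels.
Group B: "forge", since 2 vowels.
Group A: "koala", since 3 vowels.
Group B: "hammer", since 2 vowels.
Group B: "kite", since 2 vowels.

Group B, Group A, Group B, Group B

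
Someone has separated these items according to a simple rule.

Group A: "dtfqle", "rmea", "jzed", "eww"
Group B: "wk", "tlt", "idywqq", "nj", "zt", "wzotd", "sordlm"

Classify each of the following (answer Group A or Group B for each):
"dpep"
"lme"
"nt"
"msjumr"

Group A, Group A, Group B, Group B

Rule: contains 'e'. This holds for each 'Group A' example and fails for each 'Group B' one.
"dpep": has 'e', satisfies this → Group A.
"lme": has 'e', satisfies this → Group A.
"nt": no 'e', lacks this property → Group B.
"msjumr": no 'e', lacks this property → Group B.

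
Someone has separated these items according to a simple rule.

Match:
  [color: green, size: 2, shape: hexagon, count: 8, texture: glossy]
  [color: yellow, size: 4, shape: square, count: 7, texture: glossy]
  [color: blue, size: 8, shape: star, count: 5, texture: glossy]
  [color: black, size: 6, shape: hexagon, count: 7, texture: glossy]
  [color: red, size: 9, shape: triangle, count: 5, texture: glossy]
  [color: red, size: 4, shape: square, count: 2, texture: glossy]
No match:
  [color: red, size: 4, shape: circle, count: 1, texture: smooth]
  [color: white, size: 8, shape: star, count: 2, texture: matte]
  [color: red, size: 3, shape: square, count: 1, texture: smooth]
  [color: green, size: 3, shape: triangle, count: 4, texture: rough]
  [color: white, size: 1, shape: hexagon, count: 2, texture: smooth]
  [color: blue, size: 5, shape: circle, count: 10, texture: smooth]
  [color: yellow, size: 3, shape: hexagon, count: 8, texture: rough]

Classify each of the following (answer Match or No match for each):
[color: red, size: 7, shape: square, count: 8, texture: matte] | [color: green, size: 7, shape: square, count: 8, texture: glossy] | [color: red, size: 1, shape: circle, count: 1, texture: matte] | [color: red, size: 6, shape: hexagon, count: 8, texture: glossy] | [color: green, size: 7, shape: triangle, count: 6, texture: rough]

The rule appears to be: texture is glossy.
[color: red, size: 7, shape: square, count: 8, texture: matte] — texture is matte, hence No match.
[color: green, size: 7, shape: square, count: 8, texture: glossy] — texture is glossy, hence Match.
[color: red, size: 1, shape: circle, count: 1, texture: matte] — texture is matte, hence No match.
[color: red, size: 6, shape: hexagon, count: 8, texture: glossy] — texture is glossy, hence Match.
[color: green, size: 7, shape: triangle, count: 6, texture: rough] — texture is rough, hence No match.

No match, Match, No match, Match, No match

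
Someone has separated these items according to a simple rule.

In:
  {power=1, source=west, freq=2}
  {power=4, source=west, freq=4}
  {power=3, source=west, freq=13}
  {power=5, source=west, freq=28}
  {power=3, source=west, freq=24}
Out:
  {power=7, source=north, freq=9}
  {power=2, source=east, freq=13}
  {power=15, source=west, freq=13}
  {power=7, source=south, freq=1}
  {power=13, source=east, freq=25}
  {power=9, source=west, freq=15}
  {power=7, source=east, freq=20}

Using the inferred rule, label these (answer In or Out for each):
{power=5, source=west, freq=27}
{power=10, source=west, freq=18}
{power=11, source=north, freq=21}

'In' ⟺ source is west AND power ≤ 5.
{power=5, source=west, freq=27} → source is west, power = 5 → In. {power=10, source=west, freq=18} → source is west, power = 10 → Out. {power=11, source=north, freq=21} → source is north, power = 11 → Out.

In, Out, Out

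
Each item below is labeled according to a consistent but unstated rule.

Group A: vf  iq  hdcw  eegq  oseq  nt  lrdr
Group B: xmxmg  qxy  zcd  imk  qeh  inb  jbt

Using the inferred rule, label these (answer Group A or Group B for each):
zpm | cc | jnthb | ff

Looking at the examples, the only property every 'Group A' case has and every 'Group B' case lacks is: even length.
zpm: Group B (length 3).
cc: Group A (length 2).
jnthb: Group B (length 5).
ff: Group A (length 2).

Group B, Group A, Group B, Group A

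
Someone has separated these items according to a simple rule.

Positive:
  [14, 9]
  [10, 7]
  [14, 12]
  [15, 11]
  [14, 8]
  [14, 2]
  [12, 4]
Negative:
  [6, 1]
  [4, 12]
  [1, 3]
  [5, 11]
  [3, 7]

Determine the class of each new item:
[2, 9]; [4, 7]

Negative, Negative

All 'Positive' examples share one property — first ≥ 7 — and every 'Negative' example lacks it.
[2, 9]: first 2, fails the rule → Negative.
[4, 7]: first 4, fails the rule → Negative.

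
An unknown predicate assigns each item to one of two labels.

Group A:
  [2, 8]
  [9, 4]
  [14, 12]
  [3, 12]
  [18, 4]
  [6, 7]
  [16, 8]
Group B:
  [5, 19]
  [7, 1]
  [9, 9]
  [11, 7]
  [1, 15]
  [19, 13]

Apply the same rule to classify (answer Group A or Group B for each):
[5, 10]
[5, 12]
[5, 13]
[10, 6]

Checking candidate rules against both groups, what survives is: product is even.
[5, 10]: 5·10 = 50 — matches, so Group A.
[5, 12]: 5·12 = 60 — matches, so Group A.
[5, 13]: 5·13 = 65 — doesn't qualify, so Group B.
[10, 6]: 10·6 = 60 — matches, so Group A.

Group A, Group A, Group B, Group A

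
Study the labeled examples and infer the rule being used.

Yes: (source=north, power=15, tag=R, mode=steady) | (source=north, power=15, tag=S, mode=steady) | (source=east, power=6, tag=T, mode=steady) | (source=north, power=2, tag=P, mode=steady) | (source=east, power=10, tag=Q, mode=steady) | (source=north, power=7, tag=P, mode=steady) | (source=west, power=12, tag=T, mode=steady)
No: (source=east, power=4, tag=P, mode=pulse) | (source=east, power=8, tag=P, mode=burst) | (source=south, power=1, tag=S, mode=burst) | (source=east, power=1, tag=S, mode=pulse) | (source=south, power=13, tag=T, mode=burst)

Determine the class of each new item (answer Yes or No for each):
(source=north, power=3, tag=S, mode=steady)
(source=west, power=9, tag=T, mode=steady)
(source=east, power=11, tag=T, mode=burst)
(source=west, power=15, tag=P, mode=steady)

The simplest hypothesis consistent with all the labels is: mode is steady.
(source=north, power=3, tag=S, mode=steady): mode is steady, passes → Yes.
(source=west, power=9, tag=T, mode=steady): mode is steady, passes → Yes.
(source=east, power=11, tag=T, mode=burst): mode is burst, doesn't qualify → No.
(source=west, power=15, tag=P, mode=steady): mode is steady, passes → Yes.

Yes, Yes, No, Yes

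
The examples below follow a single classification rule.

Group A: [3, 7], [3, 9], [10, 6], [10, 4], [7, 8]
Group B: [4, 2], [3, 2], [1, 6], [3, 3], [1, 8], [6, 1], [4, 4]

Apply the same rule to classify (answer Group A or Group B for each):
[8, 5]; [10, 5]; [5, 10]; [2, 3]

The rule appears to be: sum ≥ 10.

Group A, Group A, Group A, Group B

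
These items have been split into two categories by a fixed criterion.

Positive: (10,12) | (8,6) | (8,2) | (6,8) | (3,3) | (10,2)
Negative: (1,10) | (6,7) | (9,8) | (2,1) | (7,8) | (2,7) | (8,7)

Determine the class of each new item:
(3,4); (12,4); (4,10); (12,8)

Negative, Positive, Positive, Positive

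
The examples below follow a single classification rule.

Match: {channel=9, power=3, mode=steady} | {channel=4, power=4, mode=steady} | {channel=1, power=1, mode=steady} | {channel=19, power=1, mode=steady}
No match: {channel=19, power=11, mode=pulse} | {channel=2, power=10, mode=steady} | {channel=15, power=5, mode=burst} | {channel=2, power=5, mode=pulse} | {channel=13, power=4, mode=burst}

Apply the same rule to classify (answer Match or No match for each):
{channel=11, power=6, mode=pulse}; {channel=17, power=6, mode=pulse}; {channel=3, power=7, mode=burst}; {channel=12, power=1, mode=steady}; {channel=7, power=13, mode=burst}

No match, No match, No match, Match, No match

All 'Match' examples share one property — mode is steady AND power ≤ 4 — and every 'No match' example lacks it.
{channel=11, power=6, mode=pulse}: mode is pulse, power = 6 — fails the rule, so No match.
{channel=17, power=6, mode=pulse}: mode is pulse, power = 6 — fails the rule, so No match.
{channel=3, power=7, mode=burst}: mode is burst, power = 7 — fails the rule, so No match.
{channel=12, power=1, mode=steady}: mode is steady, power = 1 — matches, so Match.
{channel=7, power=13, mode=burst}: mode is burst, power = 13 — fails the rule, so No match.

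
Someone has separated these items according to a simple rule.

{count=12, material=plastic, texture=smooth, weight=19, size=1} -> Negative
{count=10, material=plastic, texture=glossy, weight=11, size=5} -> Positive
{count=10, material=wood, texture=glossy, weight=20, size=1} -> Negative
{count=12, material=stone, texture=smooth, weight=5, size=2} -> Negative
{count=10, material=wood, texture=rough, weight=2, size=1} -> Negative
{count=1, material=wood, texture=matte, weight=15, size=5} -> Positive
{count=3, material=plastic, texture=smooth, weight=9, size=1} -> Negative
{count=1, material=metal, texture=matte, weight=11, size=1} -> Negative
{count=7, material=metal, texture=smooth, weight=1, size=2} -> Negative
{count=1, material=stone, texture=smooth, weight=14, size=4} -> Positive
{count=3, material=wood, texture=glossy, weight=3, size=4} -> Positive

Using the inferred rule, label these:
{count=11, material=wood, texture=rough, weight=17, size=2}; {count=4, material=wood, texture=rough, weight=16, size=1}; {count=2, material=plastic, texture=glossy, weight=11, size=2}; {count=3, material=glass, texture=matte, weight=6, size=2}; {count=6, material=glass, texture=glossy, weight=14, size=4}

Negative, Negative, Negative, Negative, Positive

'Positive' ⟺ size ≥ 4.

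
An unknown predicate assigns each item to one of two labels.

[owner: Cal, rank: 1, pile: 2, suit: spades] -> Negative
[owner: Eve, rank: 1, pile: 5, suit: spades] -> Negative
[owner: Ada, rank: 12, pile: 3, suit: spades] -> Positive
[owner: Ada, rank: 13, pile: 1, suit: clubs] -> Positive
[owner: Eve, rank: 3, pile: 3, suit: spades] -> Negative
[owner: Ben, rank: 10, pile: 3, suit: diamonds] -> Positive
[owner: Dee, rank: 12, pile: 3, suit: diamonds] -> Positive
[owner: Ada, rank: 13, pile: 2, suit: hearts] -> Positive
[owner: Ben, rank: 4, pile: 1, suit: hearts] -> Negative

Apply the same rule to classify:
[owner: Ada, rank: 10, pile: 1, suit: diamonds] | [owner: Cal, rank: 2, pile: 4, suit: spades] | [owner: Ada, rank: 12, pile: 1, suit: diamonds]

The rule appears to be: rank ≥ 10.
[owner: Ada, rank: 10, pile: 1, suit: diamonds]: rank = 10, matches → Positive. [owner: Cal, rank: 2, pile: 4, suit: spades]: rank = 2, doesn't match → Negative. [owner: Ada, rank: 12, pile: 1, suit: diamonds]: rank = 12, matches → Positive.

Positive, Negative, Positive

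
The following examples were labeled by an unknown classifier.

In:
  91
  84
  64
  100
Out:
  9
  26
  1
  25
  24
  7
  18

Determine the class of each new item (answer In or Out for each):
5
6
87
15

Out, Out, In, Out

The rule appears to be: at least 64.
5 → 5 < 64 → Out.
6 → 6 < 64 → Out.
87 → 87 ≥ 64 → In.
15 → 15 < 64 → Out.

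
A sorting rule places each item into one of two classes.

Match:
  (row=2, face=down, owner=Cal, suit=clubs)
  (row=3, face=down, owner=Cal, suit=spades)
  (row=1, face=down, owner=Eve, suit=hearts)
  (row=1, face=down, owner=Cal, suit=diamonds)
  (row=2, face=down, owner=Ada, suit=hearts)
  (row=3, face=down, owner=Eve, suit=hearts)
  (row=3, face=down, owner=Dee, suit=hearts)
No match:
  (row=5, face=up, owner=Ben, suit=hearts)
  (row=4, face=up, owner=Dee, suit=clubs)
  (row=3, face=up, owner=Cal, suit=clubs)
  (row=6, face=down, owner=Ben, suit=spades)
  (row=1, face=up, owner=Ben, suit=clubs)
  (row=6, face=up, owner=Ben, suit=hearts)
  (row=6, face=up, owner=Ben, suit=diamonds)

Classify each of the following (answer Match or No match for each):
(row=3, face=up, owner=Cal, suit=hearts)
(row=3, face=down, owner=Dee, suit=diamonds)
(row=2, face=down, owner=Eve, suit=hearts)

No match, Match, Match

All 'Match' examples share one property — face is down AND row ≤ 3 — and every 'No match' example lacks it.
(row=3, face=up, owner=Cal, suit=hearts): No match (face is up, row = 3). (row=3, face=down, owner=Dee, suit=diamonds): Match (face is down, row = 3). (row=2, face=down, owner=Eve, suit=hearts): Match (face is down, row = 2).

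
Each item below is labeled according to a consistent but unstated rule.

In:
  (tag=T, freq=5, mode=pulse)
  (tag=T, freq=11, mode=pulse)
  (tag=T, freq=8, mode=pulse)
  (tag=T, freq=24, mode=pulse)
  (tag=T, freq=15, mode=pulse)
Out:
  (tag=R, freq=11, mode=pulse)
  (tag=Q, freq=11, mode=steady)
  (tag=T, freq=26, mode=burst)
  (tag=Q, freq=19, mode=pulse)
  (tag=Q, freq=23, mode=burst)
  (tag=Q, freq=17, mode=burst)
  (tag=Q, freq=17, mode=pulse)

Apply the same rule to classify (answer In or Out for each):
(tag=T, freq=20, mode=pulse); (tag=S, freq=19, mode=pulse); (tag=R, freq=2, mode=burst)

'In' ⟺ mode is pulse AND tag is T.

In, Out, Out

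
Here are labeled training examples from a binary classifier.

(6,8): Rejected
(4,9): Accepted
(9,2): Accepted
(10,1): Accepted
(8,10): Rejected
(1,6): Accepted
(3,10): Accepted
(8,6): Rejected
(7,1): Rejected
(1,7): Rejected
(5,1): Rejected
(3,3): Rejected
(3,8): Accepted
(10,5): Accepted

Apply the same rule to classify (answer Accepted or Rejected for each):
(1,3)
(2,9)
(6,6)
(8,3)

Rejected, Accepted, Rejected, Accepted

Looking at the examples, the only property every 'Accepted' case has and every 'Rejected' case lacks is: sum is odd.
(1,3) → 1+3 = 4 → Rejected.
(2,9) → 2+9 = 11 → Accepted.
(6,6) → 6+6 = 12 → Rejected.
(8,3) → 8+3 = 11 → Accepted.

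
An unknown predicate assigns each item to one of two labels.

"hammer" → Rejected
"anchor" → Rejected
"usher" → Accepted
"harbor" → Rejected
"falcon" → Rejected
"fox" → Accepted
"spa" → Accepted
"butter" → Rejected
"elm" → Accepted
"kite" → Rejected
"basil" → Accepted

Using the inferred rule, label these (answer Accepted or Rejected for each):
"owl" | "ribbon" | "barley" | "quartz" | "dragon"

Comparing the two groups points to one rule — odd length.
"owl": Accepted (length 3).
"ribbon": Rejected (length 6).
"barley": Rejected (length 6).
"quartz": Rejected (length 6).
"dragon": Rejected (length 6).

Accepted, Rejected, Rejected, Rejected, Rejected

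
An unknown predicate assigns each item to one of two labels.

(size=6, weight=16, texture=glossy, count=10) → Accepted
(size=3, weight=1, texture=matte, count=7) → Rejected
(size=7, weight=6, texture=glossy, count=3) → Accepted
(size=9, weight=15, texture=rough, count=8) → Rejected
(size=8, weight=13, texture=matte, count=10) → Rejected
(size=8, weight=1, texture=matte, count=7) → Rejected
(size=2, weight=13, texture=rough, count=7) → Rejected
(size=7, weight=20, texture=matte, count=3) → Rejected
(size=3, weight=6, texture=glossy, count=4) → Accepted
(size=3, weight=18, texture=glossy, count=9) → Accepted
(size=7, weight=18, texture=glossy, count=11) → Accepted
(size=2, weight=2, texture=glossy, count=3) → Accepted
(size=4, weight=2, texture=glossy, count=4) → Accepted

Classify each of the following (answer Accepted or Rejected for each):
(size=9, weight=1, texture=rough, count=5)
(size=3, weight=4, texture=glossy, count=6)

The distinguishing property — texture is glossy — holds for all the 'Accepted' cases and none of the 'Rejected' cases.

Rejected, Accepted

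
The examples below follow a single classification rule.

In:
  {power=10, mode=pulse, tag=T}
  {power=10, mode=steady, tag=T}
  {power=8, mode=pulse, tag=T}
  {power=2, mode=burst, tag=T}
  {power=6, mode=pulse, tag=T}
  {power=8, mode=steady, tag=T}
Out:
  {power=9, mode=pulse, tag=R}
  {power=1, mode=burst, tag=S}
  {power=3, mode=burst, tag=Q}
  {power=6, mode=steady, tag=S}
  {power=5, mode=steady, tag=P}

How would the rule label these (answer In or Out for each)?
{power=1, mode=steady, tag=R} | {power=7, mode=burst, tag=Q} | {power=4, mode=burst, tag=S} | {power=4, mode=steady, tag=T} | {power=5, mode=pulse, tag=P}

Out, Out, Out, In, Out

Looking at the examples, the only property every 'In' case has and every 'Out' case lacks is: tag is T.
{power=1, mode=steady, tag=R} → tag is R → Out. {power=7, mode=burst, tag=Q} → tag is Q → Out. {power=4, mode=burst, tag=S} → tag is S → Out. {power=4, mode=steady, tag=T} → tag is T → In. {power=5, mode=pulse, tag=P} → tag is P → Out.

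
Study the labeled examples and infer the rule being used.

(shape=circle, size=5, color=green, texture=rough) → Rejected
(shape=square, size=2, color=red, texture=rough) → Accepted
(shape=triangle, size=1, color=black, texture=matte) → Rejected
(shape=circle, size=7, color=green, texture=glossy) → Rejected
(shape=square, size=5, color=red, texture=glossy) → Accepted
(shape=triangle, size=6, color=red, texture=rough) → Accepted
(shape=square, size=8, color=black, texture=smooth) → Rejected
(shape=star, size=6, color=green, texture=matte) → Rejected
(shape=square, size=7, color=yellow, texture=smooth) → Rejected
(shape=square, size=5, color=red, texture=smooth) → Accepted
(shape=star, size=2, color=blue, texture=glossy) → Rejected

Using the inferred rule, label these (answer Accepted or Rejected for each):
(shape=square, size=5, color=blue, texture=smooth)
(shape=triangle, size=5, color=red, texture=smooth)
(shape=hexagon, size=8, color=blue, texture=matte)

Rejected, Accepted, Rejected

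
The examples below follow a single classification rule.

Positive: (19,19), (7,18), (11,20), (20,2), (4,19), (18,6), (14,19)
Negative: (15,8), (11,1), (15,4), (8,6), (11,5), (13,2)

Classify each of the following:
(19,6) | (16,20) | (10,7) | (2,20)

Positive, Positive, Negative, Positive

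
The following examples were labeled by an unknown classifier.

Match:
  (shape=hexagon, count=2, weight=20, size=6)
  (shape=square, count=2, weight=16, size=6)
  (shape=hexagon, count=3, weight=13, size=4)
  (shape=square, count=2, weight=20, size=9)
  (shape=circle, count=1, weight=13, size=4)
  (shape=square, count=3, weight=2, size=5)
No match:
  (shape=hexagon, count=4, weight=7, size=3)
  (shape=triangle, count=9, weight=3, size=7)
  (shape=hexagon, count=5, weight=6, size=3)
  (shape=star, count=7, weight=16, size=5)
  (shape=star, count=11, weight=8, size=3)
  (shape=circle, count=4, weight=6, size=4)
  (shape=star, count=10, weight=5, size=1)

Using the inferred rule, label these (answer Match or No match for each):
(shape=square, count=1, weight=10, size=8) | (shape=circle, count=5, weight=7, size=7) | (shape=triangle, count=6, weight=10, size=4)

Match, No match, No match

'Match' ⟺ count ≤ 3.
(shape=square, count=1, weight=10, size=8): count = 1 — checks out, so Match. (shape=circle, count=5, weight=7, size=7): count = 5 — fails this test, so No match. (shape=triangle, count=6, weight=10, size=4): count = 6 — fails this test, so No match.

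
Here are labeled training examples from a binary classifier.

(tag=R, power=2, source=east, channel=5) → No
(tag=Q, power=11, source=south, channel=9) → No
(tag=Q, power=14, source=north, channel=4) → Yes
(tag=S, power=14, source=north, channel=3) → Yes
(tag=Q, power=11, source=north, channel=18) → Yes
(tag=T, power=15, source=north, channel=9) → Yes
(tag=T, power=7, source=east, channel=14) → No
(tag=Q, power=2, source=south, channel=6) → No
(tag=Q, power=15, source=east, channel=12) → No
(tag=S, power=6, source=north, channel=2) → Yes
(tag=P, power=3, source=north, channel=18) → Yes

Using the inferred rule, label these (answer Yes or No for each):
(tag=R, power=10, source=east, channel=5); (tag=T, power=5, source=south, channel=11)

All 'Yes' examples share one property — source is north — and every 'No' example lacks it.
(tag=R, power=10, source=east, channel=5) — source is east, hence No. (tag=T, power=5, source=south, channel=11) — source is south, hence No.

No, No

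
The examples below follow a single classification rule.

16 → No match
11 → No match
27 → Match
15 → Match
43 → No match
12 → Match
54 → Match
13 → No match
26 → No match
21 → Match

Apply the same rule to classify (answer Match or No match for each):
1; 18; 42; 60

The classifier is using: multiple of 3.
1: 1 = 3·0 + 1 — fails this test, so No match. 18: 18 = 3·6 — meets the rule, so Match. 42: 42 = 3·14 — meets the rule, so Match. 60: 60 = 3·20 — meets the rule, so Match.

No match, Match, Match, Match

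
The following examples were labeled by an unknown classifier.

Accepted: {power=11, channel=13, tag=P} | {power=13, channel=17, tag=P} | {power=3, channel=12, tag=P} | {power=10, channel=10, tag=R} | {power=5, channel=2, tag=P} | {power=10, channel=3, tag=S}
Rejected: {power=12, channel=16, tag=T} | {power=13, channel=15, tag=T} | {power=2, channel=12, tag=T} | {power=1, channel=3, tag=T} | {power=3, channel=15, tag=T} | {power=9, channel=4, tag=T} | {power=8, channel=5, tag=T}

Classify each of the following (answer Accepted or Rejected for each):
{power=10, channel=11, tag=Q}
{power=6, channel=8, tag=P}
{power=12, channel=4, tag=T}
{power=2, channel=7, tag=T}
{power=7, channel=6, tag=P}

A rule that fits every label: tag is not T — true of each 'Accepted' example, false of each 'Rejected' one.
{power=10, channel=11, tag=Q} → tag is Q → Accepted.
{power=6, channel=8, tag=P} → tag is P → Accepted.
{power=12, channel=4, tag=T} → tag is T → Rejected.
{power=2, channel=7, tag=T} → tag is T → Rejected.
{power=7, channel=6, tag=P} → tag is P → Accepted.

Accepted, Accepted, Rejected, Rejected, Accepted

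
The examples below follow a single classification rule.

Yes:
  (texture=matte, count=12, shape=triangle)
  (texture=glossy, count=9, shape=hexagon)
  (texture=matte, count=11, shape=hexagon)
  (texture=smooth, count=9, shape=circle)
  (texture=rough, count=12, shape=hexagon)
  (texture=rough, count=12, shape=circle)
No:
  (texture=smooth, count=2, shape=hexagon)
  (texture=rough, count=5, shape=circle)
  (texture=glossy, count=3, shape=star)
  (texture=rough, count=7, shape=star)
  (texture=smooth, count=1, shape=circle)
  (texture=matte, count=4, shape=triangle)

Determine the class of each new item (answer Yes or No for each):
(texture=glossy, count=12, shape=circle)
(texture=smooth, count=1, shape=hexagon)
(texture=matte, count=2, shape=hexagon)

Yes, No, No

One predicate separates the groups cleanly: count ≥ 9.
(texture=glossy, count=12, shape=circle) → count = 12 → Yes. (texture=smooth, count=1, shape=hexagon) → count = 1 → No. (texture=matte, count=2, shape=hexagon) → count = 2 → No.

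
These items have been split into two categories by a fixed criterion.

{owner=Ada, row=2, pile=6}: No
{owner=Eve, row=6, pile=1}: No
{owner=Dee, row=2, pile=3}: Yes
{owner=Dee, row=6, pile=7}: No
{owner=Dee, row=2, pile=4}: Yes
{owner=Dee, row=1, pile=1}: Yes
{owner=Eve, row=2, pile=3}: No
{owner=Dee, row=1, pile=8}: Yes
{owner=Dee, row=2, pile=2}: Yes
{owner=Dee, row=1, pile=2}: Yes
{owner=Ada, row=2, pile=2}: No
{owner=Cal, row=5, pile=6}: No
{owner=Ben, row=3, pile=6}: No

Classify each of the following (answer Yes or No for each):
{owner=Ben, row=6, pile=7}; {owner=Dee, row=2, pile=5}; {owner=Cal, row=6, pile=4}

'Yes' ⟺ owner is Dee AND row ≤ 2.
{owner=Ben, row=6, pile=7} → owner is Ben, row = 6 → No. {owner=Dee, row=2, pile=5} → owner is Dee, row = 2 → Yes. {owner=Cal, row=6, pile=4} → owner is Cal, row = 6 → No.

No, Yes, No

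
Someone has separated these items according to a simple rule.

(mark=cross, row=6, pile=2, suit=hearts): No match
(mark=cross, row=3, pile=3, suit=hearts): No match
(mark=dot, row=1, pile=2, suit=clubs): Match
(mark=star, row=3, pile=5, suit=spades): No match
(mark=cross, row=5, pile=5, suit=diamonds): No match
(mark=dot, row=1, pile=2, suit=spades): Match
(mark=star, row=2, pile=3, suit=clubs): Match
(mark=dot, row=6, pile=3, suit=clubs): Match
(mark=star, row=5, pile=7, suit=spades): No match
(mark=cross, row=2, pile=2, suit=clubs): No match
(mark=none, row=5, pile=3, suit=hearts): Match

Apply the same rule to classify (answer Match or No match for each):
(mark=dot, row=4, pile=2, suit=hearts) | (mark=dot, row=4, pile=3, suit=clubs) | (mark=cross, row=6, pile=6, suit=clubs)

Match, Match, No match

The common property of the 'Match' items is: mark is not cross AND pile ≤ 3. No 'No match' item has it.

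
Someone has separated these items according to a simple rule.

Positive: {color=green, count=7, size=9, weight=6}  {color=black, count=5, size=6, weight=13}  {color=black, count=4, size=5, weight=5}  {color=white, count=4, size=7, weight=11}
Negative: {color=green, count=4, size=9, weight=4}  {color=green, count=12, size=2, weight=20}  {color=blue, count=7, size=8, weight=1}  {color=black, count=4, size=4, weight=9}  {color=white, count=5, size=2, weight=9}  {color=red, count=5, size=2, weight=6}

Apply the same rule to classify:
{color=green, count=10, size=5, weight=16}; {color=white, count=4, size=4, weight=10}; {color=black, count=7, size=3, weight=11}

Positive, Negative, Negative

The distinguishing property — weight ≥ 5 AND size ≥ 5 — holds for all the 'Positive' cases and none of the 'Negative' cases.
{color=green, count=10, size=5, weight=16} → weight = 16, size = 5 → Positive.
{color=white, count=4, size=4, weight=10} → weight = 10, size = 4 → Negative.
{color=black, count=7, size=3, weight=11} → weight = 11, size = 3 → Negative.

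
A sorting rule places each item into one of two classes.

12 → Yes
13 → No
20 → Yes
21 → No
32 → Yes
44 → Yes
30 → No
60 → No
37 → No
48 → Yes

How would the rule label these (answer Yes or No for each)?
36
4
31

The distinguishing property — multiple of 4 AND at most 48 — holds for all the 'Yes' cases and none of the 'No' cases.

Yes, Yes, No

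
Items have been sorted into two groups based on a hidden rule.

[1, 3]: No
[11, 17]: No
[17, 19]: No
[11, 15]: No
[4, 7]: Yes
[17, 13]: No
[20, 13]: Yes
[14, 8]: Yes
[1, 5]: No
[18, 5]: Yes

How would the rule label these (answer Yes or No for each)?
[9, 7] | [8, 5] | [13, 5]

The classifier is using: first is even.

No, Yes, No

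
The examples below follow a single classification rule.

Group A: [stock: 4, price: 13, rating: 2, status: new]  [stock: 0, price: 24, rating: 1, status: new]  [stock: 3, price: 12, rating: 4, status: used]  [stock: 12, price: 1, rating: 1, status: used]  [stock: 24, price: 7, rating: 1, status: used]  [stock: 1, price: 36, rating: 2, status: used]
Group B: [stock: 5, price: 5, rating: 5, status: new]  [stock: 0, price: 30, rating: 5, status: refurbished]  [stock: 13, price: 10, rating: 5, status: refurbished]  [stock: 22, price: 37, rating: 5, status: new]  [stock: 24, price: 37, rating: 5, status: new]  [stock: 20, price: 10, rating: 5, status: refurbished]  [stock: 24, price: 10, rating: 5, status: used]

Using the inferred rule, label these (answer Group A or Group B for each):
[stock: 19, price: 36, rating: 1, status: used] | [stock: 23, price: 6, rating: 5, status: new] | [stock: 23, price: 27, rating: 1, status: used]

The classifier is using: rating ≤ 4.
[stock: 19, price: 36, rating: 1, status: used]: rating = 1, meets the rule → Group A.
[stock: 23, price: 6, rating: 5, status: new]: rating = 5, fails the rule → Group B.
[stock: 23, price: 27, rating: 1, status: used]: rating = 1, meets the rule → Group A.

Group A, Group B, Group A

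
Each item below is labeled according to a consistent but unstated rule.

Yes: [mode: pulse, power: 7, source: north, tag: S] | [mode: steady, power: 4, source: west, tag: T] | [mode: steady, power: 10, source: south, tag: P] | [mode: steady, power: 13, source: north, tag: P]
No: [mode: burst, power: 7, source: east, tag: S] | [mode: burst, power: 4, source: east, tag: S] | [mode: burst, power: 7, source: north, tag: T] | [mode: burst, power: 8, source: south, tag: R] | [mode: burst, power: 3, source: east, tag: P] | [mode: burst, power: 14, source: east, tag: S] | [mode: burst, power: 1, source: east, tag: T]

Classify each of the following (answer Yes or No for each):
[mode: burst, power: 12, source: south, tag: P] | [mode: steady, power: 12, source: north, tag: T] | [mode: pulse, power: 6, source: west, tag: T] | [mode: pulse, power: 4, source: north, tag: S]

All 'Yes' examples share one property — mode is not burst — and every 'No' example lacks it.
No: [mode: burst, power: 12, source: south, tag: P], since mode is burst.
Yes: [mode: steady, power: 12, source: north, tag: T], since mode is steady.
Yes: [mode: pulse, power: 6, source: west, tag: T], since mode is pulse.
Yes: [mode: pulse, power: 4, source: north, tag: S], since mode is pulse.

No, Yes, Yes, Yes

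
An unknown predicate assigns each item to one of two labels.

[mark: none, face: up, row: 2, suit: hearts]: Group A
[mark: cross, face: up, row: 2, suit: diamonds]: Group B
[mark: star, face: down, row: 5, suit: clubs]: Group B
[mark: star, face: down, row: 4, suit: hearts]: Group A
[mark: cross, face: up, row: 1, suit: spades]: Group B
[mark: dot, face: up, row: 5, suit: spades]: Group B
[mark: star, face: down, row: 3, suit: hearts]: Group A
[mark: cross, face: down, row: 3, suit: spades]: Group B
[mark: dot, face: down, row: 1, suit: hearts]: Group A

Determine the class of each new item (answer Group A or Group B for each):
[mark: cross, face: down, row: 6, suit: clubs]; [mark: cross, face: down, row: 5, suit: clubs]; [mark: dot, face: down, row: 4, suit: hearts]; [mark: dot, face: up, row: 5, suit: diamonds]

Every 'Group A' example satisfies: suit is hearts. None of the 'Group B' examples do.
[mark: cross, face: down, row: 6, suit: clubs]: suit is clubs, doesn't match → Group B.
[mark: cross, face: down, row: 5, suit: clubs]: suit is clubs, doesn't match → Group B.
[mark: dot, face: down, row: 4, suit: hearts]: suit is hearts, meets the rule → Group A.
[mark: dot, face: up, row: 5, suit: diamonds]: suit is diamonds, doesn't match → Group B.

Group B, Group B, Group A, Group B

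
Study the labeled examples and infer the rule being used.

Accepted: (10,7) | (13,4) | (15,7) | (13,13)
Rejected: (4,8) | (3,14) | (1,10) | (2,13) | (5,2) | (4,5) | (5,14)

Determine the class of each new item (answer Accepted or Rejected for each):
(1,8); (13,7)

Rejected, Accepted

One predicate separates the groups cleanly: first ≥ 7.
(1,8): first 1, lacks this property → Rejected. (13,7): first 13, checks out → Accepted.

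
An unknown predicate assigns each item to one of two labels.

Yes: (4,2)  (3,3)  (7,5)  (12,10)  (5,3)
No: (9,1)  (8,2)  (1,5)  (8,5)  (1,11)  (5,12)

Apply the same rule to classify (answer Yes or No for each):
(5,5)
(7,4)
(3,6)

Yes, No, No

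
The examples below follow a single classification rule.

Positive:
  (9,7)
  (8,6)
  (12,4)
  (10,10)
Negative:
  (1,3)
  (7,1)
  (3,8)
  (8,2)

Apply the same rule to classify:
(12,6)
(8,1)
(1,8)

All 'Positive' examples share one property — sum ≥ 14 — and every 'Negative' example lacks it.
(12,6) → 12+6 = 18 → Positive.
(8,1) → 8+1 = 9 → Negative.
(1,8) → 1+8 = 9 → Negative.

Positive, Negative, Negative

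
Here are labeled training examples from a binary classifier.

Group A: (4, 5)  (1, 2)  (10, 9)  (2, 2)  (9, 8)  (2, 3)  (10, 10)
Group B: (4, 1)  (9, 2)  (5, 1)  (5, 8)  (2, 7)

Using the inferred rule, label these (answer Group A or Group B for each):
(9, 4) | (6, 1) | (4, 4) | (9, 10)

The classifier is using: |first − second| ≤ 1.
(9, 4) — |9−4| = 5, hence Group B.
(6, 1) — |6−1| = 5, hence Group B.
(4, 4) — |4−4| = 0, hence Group A.
(9, 10) — |9−10| = 1, hence Group A.

Group B, Group B, Group A, Group A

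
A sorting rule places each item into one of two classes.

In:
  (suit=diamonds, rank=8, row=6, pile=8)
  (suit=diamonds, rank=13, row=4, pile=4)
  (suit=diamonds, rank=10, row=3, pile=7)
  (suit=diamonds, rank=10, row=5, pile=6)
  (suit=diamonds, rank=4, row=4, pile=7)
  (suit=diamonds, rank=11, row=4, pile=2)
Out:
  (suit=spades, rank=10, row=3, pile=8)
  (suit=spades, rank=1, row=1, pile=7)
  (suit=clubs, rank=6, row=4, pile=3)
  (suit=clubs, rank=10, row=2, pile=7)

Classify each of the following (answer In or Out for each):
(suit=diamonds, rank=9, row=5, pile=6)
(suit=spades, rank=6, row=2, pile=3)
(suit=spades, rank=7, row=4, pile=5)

In, Out, Out

One predicate separates the groups cleanly: suit is diamonds.
(suit=diamonds, rank=9, row=5, pile=6): suit is diamonds, qualifies → In.
(suit=spades, rank=6, row=2, pile=3): suit is spades, fails this test → Out.
(suit=spades, rank=7, row=4, pile=5): suit is spades, fails this test → Out.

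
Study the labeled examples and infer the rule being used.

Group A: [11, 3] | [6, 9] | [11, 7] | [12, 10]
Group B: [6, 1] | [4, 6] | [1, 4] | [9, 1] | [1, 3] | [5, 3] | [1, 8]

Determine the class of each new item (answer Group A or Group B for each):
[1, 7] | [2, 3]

Group B, Group B

The common property of the 'Group A' items is: sum ≥ 14. No 'Group B' item has it.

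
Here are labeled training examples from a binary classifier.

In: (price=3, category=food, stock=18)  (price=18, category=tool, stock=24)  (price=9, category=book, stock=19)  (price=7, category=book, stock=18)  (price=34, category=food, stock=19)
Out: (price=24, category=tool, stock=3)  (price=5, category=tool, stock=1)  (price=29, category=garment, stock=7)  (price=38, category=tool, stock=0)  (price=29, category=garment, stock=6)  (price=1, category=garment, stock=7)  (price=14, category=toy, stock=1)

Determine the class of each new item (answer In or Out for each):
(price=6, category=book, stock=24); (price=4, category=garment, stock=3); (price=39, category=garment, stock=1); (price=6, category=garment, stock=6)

The simplest hypothesis consistent with all the labels is: stock ≥ 18.
(price=6, category=book, stock=24): stock = 24 — satisfies this, so In. (price=4, category=garment, stock=3): stock = 3 — does not fit, so Out. (price=39, category=garment, stock=1): stock = 1 — does not fit, so Out. (price=6, category=garment, stock=6): stock = 6 — does not fit, so Out.

In, Out, Out, Out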